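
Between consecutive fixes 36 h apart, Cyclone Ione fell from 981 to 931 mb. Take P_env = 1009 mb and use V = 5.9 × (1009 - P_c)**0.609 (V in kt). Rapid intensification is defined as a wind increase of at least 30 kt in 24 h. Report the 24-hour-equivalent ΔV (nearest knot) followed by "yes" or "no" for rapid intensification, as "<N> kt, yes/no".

V₁: ΔP = 28, V ≈ 5.9 × 28^0.609 ≈ 44.89 kt.
V₂: ΔP = 78, V ≈ 5.9 × 78^0.609 ≈ 83.78 kt.
ΔV over 36 h = 38.89 kt → 24 h equivalent = 38.89 × 24/36 ≈ 25.93 kt.
26 kt < 30 kt ⇒ not rapid intensification.

26 kt, no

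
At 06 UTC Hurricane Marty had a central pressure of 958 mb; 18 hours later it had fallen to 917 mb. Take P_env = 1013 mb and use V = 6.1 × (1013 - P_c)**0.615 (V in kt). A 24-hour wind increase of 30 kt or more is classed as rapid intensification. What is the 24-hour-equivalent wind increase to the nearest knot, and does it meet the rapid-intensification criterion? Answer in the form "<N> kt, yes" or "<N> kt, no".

V₁: ΔP = 55, V ≈ 6.1 × 55^0.615 ≈ 71.72 kt.
V₂: ΔP = 96, V ≈ 6.1 × 96^0.615 ≈ 101.02 kt.
ΔV over 18 h = 29.30 kt → 24 h equivalent = 29.30 × 24/18 ≈ 39.07 kt.
39 kt ≥ 30 kt ⇒ rapid intensification.

39 kt, yes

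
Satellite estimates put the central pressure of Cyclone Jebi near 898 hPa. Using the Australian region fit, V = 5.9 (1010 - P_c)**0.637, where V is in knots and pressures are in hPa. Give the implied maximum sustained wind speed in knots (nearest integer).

119 kt

ΔP = 1010 − 898 = 112 hPa.
112^0.637 ≈ 20.200.
V ≈ 5.9 × 20.200 ≈ 119.2 kt.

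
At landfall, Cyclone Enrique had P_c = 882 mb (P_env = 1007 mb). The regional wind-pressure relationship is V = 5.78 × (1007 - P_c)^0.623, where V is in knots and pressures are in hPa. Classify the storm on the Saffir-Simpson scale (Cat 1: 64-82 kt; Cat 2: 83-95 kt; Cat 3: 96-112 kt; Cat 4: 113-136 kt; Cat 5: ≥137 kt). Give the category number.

4

ΔP = 1007 − 882 = 125 mb.
V ≈ 5.78 × 125^0.623 = 5.78 × 20.25 ≈ 117 kt.
117 kt falls in the Category 4 band.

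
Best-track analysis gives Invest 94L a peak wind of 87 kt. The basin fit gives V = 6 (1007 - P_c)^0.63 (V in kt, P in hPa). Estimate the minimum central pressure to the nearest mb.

937 mb

ΔP = (V / 6)^(1/0.63) = (87/6)^1.587.
87/6 = 14.500; 14.500^1.587 ≈ 69.73 mb.
P_c = 1007 − 69.73 = 937.27 ≈ 937 mb.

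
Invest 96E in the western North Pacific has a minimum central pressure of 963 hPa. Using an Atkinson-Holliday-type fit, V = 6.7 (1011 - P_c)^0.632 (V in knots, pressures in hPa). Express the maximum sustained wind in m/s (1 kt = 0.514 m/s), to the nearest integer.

40 m/s

ΔP = 1011 − 963 = 48 hPa.
V ≈ 6.7 × 48^0.632 = 6.7 × 11.549 ≈ 77.378 kt.
77.378 × 0.514 ≈ 39.77 m/s → 40 m/s.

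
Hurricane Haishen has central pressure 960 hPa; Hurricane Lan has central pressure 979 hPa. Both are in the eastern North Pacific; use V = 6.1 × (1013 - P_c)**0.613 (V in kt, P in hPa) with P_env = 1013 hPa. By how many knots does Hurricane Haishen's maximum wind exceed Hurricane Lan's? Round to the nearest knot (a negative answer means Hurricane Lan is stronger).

17 kt

Hurricane Haishen: ΔP = 53; V ≈ 6.1 × 53^0.613 ≈ 69.55 kt.
Hurricane Lan: ΔP = 34; V ≈ 6.1 × 34^0.613 ≈ 52.98 kt.
Difference ≈ 69.55 − 52.98 = 16.57 → 17 kt.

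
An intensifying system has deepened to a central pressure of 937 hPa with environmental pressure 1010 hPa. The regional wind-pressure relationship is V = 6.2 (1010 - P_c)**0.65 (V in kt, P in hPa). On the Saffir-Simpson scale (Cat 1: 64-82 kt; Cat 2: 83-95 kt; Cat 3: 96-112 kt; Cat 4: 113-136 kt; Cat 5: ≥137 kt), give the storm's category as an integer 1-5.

ΔP = 1010 − 937 = 73 hPa.
V ≈ 6.2 × 73^0.65 = 6.2 × 16.26 ≈ 101 kt.
101 kt falls in the Category 3 band.

3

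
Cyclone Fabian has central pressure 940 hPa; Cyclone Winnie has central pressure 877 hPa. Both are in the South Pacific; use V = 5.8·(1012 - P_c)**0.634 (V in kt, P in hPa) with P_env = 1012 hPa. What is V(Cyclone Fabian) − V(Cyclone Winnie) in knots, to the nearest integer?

-43 kt

Cyclone Fabian: ΔP = 72; V ≈ 5.8 × 72^0.634 ≈ 87.29 kt.
Cyclone Winnie: ΔP = 135; V ≈ 5.8 × 135^0.634 ≈ 130.03 kt.
Difference ≈ 87.29 − 130.03 = -42.74 → -43 kt.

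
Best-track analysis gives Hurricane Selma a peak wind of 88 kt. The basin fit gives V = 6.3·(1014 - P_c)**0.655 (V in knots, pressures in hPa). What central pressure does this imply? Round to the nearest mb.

958 mb

ΔP = (V / 6.3)^(1/0.655) = (88/6.3)^1.527.
88/6.3 = 13.968; 13.968^1.527 ≈ 56.02 mb.
P_c = 1014 − 56.02 = 957.98 ≈ 958 mb.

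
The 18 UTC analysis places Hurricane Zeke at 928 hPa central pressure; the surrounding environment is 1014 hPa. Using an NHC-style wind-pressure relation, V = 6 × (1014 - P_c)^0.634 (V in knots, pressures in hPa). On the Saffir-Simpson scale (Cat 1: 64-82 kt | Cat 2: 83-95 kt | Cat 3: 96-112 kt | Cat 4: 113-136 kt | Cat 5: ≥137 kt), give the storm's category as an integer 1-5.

3

ΔP = 1014 − 928 = 86 hPa.
V ≈ 6 × 86^0.634 = 6 × 16.85 ≈ 101 kt.
101 kt falls in the Category 3 band.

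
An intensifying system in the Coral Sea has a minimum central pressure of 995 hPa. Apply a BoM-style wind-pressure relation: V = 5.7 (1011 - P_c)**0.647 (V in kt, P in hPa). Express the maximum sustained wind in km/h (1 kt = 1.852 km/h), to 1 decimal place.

ΔP = 1011 − 995 = 16 hPa.
V ≈ 5.7 × 16^0.647 = 5.7 × 6.013 ≈ 34.272 kt.
34.272 × 1.852 ≈ 63.47 km/h → 63.5 km/h.

63.5 km/h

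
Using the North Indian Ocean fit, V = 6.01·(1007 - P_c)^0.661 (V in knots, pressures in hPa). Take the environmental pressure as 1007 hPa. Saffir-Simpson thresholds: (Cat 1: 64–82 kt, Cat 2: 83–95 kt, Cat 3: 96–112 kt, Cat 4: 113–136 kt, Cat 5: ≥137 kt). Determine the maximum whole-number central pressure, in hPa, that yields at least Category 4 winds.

Category 4 begins at V = 113 kt.
Required ΔP = (113/6.01)^(1/0.661) = 18.802^1.513 ≈ 84.66 hPa.
P_c ≤ 1007 − 84.66 = 922.34, so the highest integer P_c is 922 hPa.

922 hPa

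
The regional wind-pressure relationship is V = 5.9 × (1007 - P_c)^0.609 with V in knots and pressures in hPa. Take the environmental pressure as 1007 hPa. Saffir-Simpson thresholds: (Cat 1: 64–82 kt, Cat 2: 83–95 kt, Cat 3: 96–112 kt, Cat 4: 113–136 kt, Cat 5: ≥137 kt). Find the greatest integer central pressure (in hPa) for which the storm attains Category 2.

Category 2 begins at V = 83 kt.
Required ΔP = (83/5.9)^(1/0.609) = 14.068^1.642 ≈ 76.81 hPa.
P_c ≤ 1007 − 76.81 = 930.19, so the highest integer P_c is 930 hPa.

930 hPa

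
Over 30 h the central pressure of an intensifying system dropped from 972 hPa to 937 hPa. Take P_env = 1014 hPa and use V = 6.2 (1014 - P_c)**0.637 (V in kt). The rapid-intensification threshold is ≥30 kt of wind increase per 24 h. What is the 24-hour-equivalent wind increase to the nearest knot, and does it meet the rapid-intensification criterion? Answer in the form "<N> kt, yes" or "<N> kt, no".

V₁: ΔP = 42, V ≈ 6.2 × 42^0.637 ≈ 67.05 kt.
V₂: ΔP = 77, V ≈ 6.2 × 77^0.637 ≈ 98.65 kt.
ΔV over 30 h = 31.60 kt → 24 h equivalent = 31.60 × 24/30 ≈ 25.28 kt.
25 kt < 30 kt ⇒ not rapid intensification.

25 kt, no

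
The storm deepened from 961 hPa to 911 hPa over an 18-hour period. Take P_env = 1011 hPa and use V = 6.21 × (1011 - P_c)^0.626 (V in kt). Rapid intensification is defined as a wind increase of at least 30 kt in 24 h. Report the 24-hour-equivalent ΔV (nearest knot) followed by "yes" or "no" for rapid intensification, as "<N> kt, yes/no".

52 kt, yes

V₁: ΔP = 50, V ≈ 6.21 × 50^0.626 ≈ 71.89 kt.
V₂: ΔP = 100, V ≈ 6.21 × 100^0.626 ≈ 110.94 kt.
ΔV over 18 h = 39.05 kt → 24 h equivalent = 39.05 × 24/18 ≈ 52.07 kt.
52 kt ≥ 30 kt ⇒ rapid intensification.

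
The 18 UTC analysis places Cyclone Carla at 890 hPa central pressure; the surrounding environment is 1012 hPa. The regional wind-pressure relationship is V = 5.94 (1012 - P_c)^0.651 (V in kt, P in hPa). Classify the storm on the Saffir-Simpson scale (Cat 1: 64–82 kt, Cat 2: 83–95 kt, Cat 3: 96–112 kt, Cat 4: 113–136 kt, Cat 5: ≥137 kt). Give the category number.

ΔP = 1012 − 890 = 122 hPa.
V ≈ 5.94 × 122^0.651 = 5.94 × 22.81 ≈ 136 kt.
136 kt falls in the Category 4 band.

4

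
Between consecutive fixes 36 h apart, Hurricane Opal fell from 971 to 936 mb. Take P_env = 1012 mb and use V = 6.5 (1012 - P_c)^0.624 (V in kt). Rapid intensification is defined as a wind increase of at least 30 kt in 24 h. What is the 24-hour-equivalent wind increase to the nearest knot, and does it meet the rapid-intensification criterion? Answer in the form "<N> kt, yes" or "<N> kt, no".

V₁: ΔP = 41, V ≈ 6.5 × 41^0.624 ≈ 65.96 kt.
V₂: ΔP = 76, V ≈ 6.5 × 76^0.624 ≈ 96.95 kt.
ΔV over 36 h = 30.99 kt → 24 h equivalent = 30.99 × 24/36 ≈ 20.66 kt.
21 kt < 30 kt ⇒ not rapid intensification.

21 kt, no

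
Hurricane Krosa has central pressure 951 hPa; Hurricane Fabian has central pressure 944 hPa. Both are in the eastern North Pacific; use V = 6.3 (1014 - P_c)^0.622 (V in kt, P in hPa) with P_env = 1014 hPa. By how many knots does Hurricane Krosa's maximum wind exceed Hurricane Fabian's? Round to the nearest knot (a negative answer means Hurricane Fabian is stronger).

-6 kt

Hurricane Krosa: ΔP = 63; V ≈ 6.3 × 63^0.622 ≈ 82.90 kt.
Hurricane Fabian: ΔP = 70; V ≈ 6.3 × 70^0.622 ≈ 88.51 kt.
Difference ≈ 82.90 − 88.51 = -5.61 → -6 kt.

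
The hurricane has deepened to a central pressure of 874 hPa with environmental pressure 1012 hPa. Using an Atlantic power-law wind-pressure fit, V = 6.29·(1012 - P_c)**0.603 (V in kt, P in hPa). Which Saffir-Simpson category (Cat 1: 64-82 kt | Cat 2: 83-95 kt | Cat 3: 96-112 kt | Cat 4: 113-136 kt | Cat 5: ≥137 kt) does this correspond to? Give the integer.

ΔP = 1012 − 874 = 138 hPa.
V ≈ 6.29 × 138^0.603 = 6.29 × 19.51 ≈ 123 kt.
123 kt falls in the Category 4 band.

4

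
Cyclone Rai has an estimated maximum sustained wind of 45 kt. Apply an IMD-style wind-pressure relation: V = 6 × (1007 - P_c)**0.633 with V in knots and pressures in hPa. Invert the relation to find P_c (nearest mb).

983 mb

ΔP = (V / 6)^(1/0.633) = (45/6)^1.580.
45/6 = 7.500; 7.500^1.580 ≈ 24.12 mb.
P_c = 1007 − 24.12 = 982.88 ≈ 983 mb.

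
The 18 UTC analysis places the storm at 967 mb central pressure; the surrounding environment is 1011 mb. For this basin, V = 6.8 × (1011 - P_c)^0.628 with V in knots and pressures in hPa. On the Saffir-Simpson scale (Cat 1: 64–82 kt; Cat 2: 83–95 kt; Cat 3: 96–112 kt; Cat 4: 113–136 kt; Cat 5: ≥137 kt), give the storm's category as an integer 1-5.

1

ΔP = 1011 − 967 = 44 mb.
V ≈ 6.8 × 44^0.628 = 6.8 × 10.77 ≈ 73 kt.
73 kt falls in the Category 1 band.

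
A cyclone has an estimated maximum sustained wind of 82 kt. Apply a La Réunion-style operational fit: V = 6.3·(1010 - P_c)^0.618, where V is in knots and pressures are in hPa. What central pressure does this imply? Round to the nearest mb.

ΔP = (V / 6.3)^(1/0.618) = (82/6.3)^1.618.
82/6.3 = 13.016; 13.016^1.618 ≈ 63.59 mb.
P_c = 1010 − 63.59 = 946.41 ≈ 946 mb.

946 mb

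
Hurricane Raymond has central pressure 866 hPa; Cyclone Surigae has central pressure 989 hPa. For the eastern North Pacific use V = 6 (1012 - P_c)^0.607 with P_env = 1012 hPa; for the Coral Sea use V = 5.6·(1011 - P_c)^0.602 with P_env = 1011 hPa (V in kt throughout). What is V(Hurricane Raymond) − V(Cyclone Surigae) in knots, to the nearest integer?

88 kt

Hurricane Raymond: ΔP = 146; V ≈ 6 × 146^0.607 ≈ 123.57 kt.
Cyclone Surigae: ΔP = 22; V ≈ 5.6 × 22^0.602 ≈ 36.00 kt.
Difference ≈ 123.57 − 36.00 = 87.57 → 88 kt.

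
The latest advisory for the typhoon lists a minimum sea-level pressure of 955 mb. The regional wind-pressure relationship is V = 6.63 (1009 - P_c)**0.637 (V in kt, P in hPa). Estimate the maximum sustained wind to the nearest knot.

84 kt

ΔP = 1009 − 955 = 54 mb.
54^0.637 ≈ 12.692.
V ≈ 6.63 × 12.692 ≈ 84.1 kt.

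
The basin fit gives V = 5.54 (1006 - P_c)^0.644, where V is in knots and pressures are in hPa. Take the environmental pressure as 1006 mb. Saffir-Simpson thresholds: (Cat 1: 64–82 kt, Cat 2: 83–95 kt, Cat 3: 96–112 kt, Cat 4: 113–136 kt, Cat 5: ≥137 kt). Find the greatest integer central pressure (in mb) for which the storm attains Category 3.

Category 3 begins at V = 96 kt.
Required ΔP = (96/5.54)^(1/0.644) = 17.329^1.553 ≈ 83.86 mb.
P_c ≤ 1006 − 83.86 = 922.14, so the highest integer P_c is 922 mb.

922 mb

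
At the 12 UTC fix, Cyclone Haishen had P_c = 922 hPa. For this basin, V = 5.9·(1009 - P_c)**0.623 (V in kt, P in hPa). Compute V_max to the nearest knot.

ΔP = 1009 − 922 = 87 hPa.
87^0.623 ≈ 16.156.
V ≈ 5.9 × 16.156 ≈ 95.3 kt.

95 kt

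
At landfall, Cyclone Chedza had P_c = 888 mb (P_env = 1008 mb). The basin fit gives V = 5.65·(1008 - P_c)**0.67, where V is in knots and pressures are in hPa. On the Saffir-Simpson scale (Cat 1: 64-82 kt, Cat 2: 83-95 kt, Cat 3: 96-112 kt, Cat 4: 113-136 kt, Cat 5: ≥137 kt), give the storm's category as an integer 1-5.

ΔP = 1008 − 888 = 120 mb.
V ≈ 5.65 × 120^0.67 = 5.65 × 24.72 ≈ 140 kt.
140 kt falls in the Category 5 band.

5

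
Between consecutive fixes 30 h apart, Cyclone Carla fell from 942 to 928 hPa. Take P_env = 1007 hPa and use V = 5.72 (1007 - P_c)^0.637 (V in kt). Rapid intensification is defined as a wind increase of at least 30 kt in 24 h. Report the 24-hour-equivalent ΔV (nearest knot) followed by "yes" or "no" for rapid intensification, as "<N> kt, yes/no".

9 kt, no

V₁: ΔP = 65, V ≈ 5.72 × 65^0.637 ≈ 81.70 kt.
V₂: ΔP = 79, V ≈ 5.72 × 79^0.637 ≈ 92.51 kt.
ΔV over 30 h = 10.81 kt → 24 h equivalent = 10.81 × 24/30 ≈ 8.65 kt.
9 kt < 30 kt ⇒ not rapid intensification.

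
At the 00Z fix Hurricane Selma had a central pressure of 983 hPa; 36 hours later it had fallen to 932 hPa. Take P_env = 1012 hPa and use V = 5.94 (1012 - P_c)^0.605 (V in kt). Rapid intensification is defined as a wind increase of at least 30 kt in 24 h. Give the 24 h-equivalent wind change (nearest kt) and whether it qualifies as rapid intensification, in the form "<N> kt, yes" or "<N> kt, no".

V₁: ΔP = 29, V ≈ 5.94 × 29^0.605 ≈ 45.56 kt.
V₂: ΔP = 80, V ≈ 5.94 × 80^0.605 ≈ 84.17 kt.
ΔV over 36 h = 38.61 kt → 24 h equivalent = 38.61 × 24/36 ≈ 25.74 kt.
26 kt < 30 kt ⇒ not rapid intensification.

26 kt, no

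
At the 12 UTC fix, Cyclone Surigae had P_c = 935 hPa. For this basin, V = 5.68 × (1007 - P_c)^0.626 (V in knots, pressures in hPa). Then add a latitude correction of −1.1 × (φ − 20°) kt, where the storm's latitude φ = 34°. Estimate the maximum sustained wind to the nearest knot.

ΔP = 1007 − 935 = 72 hPa.
72^0.626 ≈ 14.544.
V ≈ 5.68 × 14.544 ≈ 82.6 kt.
Latitude correction: −1.1 × (34 − 20) = -15.4 kt.
Corrected V ≈ 67.2 kt → 67 kt.

67 kt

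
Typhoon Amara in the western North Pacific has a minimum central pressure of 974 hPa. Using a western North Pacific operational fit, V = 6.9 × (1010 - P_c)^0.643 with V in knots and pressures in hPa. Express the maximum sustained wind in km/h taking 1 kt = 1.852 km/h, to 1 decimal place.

128.0 km/h

ΔP = 1010 − 974 = 36 hPa.
V ≈ 6.9 × 36^0.643 = 6.9 × 10.016 ≈ 69.112 kt.
69.112 × 1.852 ≈ 127.99 km/h → 128.0 km/h.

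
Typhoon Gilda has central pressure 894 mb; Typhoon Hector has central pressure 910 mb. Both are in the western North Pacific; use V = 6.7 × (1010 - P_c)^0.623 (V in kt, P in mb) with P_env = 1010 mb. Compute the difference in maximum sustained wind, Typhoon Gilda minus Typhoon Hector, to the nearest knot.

11 kt

Typhoon Gilda: ΔP = 116; V ≈ 6.7 × 116^0.623 ≈ 129.49 kt.
Typhoon Hector: ΔP = 100; V ≈ 6.7 × 100^0.623 ≈ 118.05 kt.
Difference ≈ 129.49 − 118.05 = 11.44 → 11 kt.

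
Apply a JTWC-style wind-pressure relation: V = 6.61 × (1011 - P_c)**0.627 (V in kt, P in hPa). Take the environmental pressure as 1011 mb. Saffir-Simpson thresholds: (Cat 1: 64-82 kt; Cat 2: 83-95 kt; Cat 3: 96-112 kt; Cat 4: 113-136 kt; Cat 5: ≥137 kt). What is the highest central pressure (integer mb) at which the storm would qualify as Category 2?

Category 2 begins at V = 83 kt.
Required ΔP = (83/6.61)^(1/0.627) = 12.557^1.595 ≈ 56.57 mb.
P_c ≤ 1011 − 56.57 = 954.43, so the highest integer P_c is 954 mb.

954 mb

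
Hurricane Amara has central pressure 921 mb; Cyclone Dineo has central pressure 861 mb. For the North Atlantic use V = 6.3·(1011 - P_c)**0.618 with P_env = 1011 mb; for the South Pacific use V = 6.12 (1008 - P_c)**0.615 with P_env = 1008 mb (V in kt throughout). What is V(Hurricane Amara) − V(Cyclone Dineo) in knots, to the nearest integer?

Hurricane Amara: ΔP = 90; V ≈ 6.3 × 90^0.618 ≈ 101.64 kt.
Cyclone Dineo: ΔP = 147; V ≈ 6.12 × 147^0.615 ≈ 131.72 kt.
Difference ≈ 101.64 − 131.72 = -30.08 → -30 kt.

-30 kt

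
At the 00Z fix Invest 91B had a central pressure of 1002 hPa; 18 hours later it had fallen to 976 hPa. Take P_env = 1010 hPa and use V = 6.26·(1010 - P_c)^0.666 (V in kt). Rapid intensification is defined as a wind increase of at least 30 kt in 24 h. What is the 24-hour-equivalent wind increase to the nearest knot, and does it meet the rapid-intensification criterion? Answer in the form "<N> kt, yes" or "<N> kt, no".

V₁: ΔP = 8, V ≈ 6.26 × 8^0.666 ≈ 25.01 kt.
V₂: ΔP = 34, V ≈ 6.26 × 34^0.666 ≈ 65.54 kt.
ΔV over 18 h = 40.53 kt → 24 h equivalent = 40.53 × 24/18 ≈ 54.04 kt.
54 kt ≥ 30 kt ⇒ rapid intensification.

54 kt, yes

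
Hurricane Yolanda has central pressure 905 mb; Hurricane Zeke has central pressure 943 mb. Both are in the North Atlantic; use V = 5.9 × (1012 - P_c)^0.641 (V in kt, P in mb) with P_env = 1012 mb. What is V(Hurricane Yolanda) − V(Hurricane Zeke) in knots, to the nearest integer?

Hurricane Yolanda: ΔP = 107; V ≈ 5.9 × 107^0.641 ≈ 117.95 kt.
Hurricane Zeke: ΔP = 69; V ≈ 5.9 × 69^0.641 ≈ 89.03 kt.
Difference ≈ 117.95 − 89.03 = 28.92 → 29 kt.

29 kt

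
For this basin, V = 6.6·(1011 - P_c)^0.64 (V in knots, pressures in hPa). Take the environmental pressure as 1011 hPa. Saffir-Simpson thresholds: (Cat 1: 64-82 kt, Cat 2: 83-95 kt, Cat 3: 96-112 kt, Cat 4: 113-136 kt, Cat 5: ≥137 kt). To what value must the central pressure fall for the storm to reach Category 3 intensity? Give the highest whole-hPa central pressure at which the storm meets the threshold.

Category 3 begins at V = 96 kt.
Required ΔP = (96/6.6)^(1/0.64) = 14.545^1.562 ≈ 65.58 hPa.
P_c ≤ 1011 − 65.58 = 945.42, so the highest integer P_c is 945 hPa.

945 hPa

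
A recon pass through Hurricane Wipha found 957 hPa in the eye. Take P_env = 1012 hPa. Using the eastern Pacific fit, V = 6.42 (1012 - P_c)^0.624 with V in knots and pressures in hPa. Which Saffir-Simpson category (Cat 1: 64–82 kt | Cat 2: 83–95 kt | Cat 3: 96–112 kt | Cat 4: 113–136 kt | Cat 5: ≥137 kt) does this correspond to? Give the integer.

ΔP = 1012 − 957 = 55 hPa.
V ≈ 6.42 × 55^0.624 = 6.42 × 12.19 ≈ 78 kt.
78 kt falls in the Category 1 band.

1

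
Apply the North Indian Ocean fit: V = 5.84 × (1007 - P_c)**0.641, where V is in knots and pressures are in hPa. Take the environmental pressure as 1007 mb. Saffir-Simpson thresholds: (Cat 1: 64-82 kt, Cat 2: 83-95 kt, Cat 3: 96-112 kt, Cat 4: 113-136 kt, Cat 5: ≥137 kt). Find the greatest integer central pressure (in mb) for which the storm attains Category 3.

Category 3 begins at V = 96 kt.
Required ΔP = (96/5.84)^(1/0.641) = 16.438^1.560 ≈ 78.85 mb.
P_c ≤ 1007 − 78.85 = 928.15, so the highest integer P_c is 928 mb.

928 mb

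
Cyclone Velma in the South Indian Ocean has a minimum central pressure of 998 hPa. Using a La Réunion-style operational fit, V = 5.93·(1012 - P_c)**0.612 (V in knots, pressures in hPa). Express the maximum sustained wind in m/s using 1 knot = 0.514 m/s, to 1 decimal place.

ΔP = 1012 − 998 = 14 hPa.
V ≈ 5.93 × 14^0.612 = 5.93 × 5.028 ≈ 29.818 kt.
29.818 × 0.514 ≈ 15.33 m/s → 15.3 m/s.

15.3 m/s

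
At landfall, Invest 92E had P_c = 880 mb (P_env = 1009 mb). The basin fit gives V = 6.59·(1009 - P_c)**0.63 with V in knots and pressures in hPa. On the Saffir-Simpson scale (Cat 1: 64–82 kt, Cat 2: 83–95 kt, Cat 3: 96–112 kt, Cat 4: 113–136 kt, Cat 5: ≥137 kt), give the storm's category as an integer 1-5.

ΔP = 1009 − 880 = 129 mb.
V ≈ 6.59 × 129^0.63 = 6.59 × 21.36 ≈ 141 kt.
141 kt falls in the Category 5 band.

5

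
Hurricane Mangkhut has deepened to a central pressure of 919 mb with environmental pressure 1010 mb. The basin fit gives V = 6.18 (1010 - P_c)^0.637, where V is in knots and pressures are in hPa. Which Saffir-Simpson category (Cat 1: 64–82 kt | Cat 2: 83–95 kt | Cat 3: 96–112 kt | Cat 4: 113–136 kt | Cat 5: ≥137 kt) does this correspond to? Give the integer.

3

ΔP = 1010 − 919 = 91 mb.
V ≈ 6.18 × 91^0.637 = 6.18 × 17.70 ≈ 109 kt.
109 kt falls in the Category 3 band.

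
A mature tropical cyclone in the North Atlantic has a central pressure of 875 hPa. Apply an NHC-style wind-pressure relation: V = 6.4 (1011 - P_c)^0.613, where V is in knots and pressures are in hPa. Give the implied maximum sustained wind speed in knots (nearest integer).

ΔP = 1011 − 875 = 136 hPa.
136^0.613 ≈ 20.317.
V ≈ 6.4 × 20.317 ≈ 130.0 kt.

130 kt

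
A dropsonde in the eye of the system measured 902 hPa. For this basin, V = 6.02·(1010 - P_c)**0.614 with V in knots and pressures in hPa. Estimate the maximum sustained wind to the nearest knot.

ΔP = 1010 − 902 = 108 hPa.
108^0.614 ≈ 17.722.
V ≈ 6.02 × 17.722 ≈ 106.7 kt.

107 kt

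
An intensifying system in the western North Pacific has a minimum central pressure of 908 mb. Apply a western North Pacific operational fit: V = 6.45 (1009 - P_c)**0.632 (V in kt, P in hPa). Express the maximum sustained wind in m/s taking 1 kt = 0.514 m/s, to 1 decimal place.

61.3 m/s

ΔP = 1009 − 908 = 101 mb.
V ≈ 6.45 × 101^0.632 = 6.45 × 18.481 ≈ 119.204 kt.
119.204 × 0.514 ≈ 61.27 m/s → 61.3 m/s.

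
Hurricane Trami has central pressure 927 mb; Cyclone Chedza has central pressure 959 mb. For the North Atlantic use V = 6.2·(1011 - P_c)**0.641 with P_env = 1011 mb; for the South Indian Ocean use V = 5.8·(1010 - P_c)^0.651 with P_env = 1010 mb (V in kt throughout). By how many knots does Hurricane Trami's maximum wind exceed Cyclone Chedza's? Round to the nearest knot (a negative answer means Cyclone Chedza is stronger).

31 kt

Hurricane Trami: ΔP = 84; V ≈ 6.2 × 84^0.641 ≈ 106.13 kt.
Cyclone Chedza: ΔP = 51; V ≈ 5.8 × 51^0.651 ≈ 75.00 kt.
Difference ≈ 106.13 − 75.00 = 31.13 → 31 kt.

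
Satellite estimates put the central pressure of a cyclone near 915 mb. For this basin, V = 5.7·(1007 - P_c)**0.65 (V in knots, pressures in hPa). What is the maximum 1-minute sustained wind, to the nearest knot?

108 kt

ΔP = 1007 − 915 = 92 mb.
92^0.65 ≈ 18.900.
V ≈ 5.7 × 18.900 ≈ 107.7 kt.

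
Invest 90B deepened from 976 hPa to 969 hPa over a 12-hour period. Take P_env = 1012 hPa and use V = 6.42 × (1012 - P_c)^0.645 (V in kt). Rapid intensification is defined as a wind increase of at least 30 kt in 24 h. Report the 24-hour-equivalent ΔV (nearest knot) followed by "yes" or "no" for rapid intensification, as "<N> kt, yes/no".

V₁: ΔP = 36, V ≈ 6.42 × 36^0.645 ≈ 64.77 kt.
V₂: ΔP = 43, V ≈ 6.42 × 43^0.645 ≈ 72.63 kt.
ΔV over 12 h = 7.86 kt → 24 h equivalent = 7.86 × 24/12 ≈ 15.72 kt.
16 kt < 30 kt ⇒ not rapid intensification.

16 kt, no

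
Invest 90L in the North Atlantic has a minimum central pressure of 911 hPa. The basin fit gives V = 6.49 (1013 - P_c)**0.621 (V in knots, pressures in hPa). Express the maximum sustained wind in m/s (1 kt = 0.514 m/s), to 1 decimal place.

59.0 m/s

ΔP = 1013 − 911 = 102 hPa.
V ≈ 6.49 × 102^0.621 = 6.49 × 17.674 ≈ 114.706 kt.
114.706 × 0.514 ≈ 58.96 m/s → 59.0 m/s.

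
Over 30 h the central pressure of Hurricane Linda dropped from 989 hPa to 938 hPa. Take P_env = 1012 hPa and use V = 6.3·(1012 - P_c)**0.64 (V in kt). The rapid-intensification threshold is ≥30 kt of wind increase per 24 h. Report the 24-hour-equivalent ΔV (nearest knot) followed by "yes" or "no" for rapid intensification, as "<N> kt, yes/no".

V₁: ΔP = 23, V ≈ 6.3 × 23^0.64 ≈ 46.86 kt.
V₂: ΔP = 74, V ≈ 6.3 × 74^0.64 ≈ 99.00 kt.
ΔV over 30 h = 52.14 kt → 24 h equivalent = 52.14 × 24/30 ≈ 41.71 kt.
42 kt ≥ 30 kt ⇒ rapid intensification.

42 kt, yes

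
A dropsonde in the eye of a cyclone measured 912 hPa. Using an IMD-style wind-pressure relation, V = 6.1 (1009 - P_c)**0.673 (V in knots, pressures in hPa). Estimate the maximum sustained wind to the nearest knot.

ΔP = 1009 − 912 = 97 hPa.
97^0.673 ≈ 21.732.
V ≈ 6.1 × 21.732 ≈ 132.6 kt.

133 kt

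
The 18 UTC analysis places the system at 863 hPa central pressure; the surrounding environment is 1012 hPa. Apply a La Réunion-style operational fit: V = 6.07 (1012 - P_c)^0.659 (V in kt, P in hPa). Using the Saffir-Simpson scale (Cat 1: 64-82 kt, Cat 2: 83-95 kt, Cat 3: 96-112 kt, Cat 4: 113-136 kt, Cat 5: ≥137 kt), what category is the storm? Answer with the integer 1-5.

5

ΔP = 1012 − 863 = 149 hPa.
V ≈ 6.07 × 149^0.659 = 6.07 × 27.05 ≈ 164 kt.
164 kt falls in the Category 5 band.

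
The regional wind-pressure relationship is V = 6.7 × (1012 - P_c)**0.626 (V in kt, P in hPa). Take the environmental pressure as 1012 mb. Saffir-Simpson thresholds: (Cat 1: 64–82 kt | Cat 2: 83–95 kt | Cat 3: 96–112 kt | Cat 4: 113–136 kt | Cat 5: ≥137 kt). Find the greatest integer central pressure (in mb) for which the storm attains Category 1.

975 mb

Category 1 begins at V = 64 kt.
Required ΔP = (64/6.7)^(1/0.626) = 9.552^1.597 ≈ 36.78 mb.
P_c ≤ 1012 − 36.78 = 975.22, so the highest integer P_c is 975 mb.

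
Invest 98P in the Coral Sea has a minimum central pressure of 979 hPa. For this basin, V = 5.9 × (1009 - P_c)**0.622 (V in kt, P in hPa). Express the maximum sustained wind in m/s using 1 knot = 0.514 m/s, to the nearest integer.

ΔP = 1009 − 979 = 30 hPa.
V ≈ 5.9 × 30^0.622 = 5.9 × 8.294 ≈ 48.935 kt.
48.935 × 0.514 ≈ 25.15 m/s → 25 m/s.

25 m/s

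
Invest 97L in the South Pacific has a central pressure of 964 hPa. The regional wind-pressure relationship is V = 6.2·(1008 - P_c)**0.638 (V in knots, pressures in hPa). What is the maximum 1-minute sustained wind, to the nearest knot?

ΔP = 1008 − 964 = 44 hPa.
44^0.638 ≈ 11.182.
V ≈ 6.2 × 11.182 ≈ 69.3 kt.

69 kt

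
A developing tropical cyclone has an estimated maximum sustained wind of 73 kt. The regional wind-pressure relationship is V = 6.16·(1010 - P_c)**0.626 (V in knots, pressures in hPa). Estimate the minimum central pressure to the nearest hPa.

958 hPa

ΔP = (V / 6.16)^(1/0.626) = (73/6.16)^1.597.
73/6.16 = 11.851; 11.851^1.597 ≈ 51.91 hPa.
P_c = 1010 − 51.91 = 958.09 ≈ 958 hPa.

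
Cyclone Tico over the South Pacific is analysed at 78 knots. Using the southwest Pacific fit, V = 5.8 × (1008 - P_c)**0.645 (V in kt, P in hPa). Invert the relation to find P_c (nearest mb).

952 mb

ΔP = (V / 5.8)^(1/0.645) = (78/5.8)^1.550.
78/5.8 = 13.448; 13.448^1.550 ≈ 56.22 mb.
P_c = 1008 − 56.22 = 951.78 ≈ 952 mb.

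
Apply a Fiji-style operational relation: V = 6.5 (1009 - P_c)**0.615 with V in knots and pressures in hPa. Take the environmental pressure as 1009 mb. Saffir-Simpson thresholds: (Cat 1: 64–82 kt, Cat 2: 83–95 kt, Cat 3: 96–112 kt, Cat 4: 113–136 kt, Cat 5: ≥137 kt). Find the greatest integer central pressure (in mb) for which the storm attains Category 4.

905 mb

Category 4 begins at V = 113 kt.
Required ΔP = (113/6.5)^(1/0.615) = 17.385^1.626 ≈ 103.88 mb.
P_c ≤ 1009 − 103.88 = 905.12, so the highest integer P_c is 905 mb.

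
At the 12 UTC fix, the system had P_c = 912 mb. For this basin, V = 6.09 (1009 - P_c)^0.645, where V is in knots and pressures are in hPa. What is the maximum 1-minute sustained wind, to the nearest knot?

116 kt

ΔP = 1009 − 912 = 97 mb.
97^0.645 ≈ 19.119.
V ≈ 6.09 × 19.119 ≈ 116.4 kt.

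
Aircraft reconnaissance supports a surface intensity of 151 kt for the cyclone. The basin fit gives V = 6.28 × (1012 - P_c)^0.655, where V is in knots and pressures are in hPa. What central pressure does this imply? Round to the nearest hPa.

ΔP = (V / 6.28)^(1/0.655) = (151/6.28)^1.527.
151/6.28 = 24.045; 24.045^1.527 ≈ 128.36 hPa.
P_c = 1012 − 128.36 = 883.64 ≈ 884 hPa.

884 hPa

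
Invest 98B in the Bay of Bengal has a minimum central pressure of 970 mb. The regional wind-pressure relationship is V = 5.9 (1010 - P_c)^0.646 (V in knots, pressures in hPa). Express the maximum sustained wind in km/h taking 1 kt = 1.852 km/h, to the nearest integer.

118 km/h

ΔP = 1010 − 970 = 40 mb.
V ≈ 5.9 × 40^0.646 = 5.9 × 10.838 ≈ 63.941 kt.
63.941 × 1.852 ≈ 118.42 km/h → 118 km/h.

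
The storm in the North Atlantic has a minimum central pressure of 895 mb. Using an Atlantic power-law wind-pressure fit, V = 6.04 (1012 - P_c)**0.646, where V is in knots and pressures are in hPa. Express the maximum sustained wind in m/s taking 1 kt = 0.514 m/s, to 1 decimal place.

67.3 m/s

ΔP = 1012 − 895 = 117 mb.
V ≈ 6.04 × 117^0.646 = 6.04 × 21.679 ≈ 130.944 kt.
130.944 × 0.514 ≈ 67.31 m/s → 67.3 m/s.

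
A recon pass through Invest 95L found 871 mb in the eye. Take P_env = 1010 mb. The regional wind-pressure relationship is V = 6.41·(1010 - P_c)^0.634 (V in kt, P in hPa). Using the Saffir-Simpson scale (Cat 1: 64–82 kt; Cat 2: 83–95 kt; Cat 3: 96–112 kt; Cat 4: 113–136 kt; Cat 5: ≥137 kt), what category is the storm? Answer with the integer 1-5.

ΔP = 1010 − 871 = 139 mb.
V ≈ 6.41 × 139^0.634 = 6.41 × 22.84 ≈ 146 kt.
146 kt falls in the Category 5 band.

5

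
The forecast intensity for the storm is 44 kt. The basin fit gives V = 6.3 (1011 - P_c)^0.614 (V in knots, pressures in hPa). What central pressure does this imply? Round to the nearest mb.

987 mb

ΔP = (V / 6.3)^(1/0.614) = (44/6.3)^1.629.
44/6.3 = 6.984; 6.984^1.629 ≈ 23.70 mb.
P_c = 1011 − 23.70 = 987.30 ≈ 987 mb.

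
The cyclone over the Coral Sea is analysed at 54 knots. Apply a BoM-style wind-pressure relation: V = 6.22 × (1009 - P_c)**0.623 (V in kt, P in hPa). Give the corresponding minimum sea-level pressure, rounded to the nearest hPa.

ΔP = (V / 6.22)^(1/0.623) = (54/6.22)^1.605.
54/6.22 = 8.682; 8.682^1.605 ≈ 32.11 hPa.
P_c = 1009 − 32.11 = 976.89 ≈ 977 hPa.

977 hPa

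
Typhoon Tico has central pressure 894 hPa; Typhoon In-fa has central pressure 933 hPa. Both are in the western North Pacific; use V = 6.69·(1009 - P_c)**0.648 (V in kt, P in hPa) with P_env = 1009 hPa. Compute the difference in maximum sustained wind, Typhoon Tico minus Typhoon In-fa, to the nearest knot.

34 kt

Typhoon Tico: ΔP = 115; V ≈ 6.69 × 115^0.648 ≈ 144.80 kt.
Typhoon In-fa: ΔP = 76; V ≈ 6.69 × 76^0.648 ≈ 110.71 kt.
Difference ≈ 144.80 − 110.71 = 34.09 → 34 kt.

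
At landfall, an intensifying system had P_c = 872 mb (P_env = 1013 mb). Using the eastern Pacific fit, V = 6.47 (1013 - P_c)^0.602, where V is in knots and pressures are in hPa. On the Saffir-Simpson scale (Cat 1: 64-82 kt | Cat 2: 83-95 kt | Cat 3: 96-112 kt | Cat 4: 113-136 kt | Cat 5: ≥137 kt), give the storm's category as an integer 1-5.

ΔP = 1013 − 872 = 141 mb.
V ≈ 6.47 × 141^0.602 = 6.47 × 19.67 ≈ 127 kt.
127 kt falls in the Category 4 band.

4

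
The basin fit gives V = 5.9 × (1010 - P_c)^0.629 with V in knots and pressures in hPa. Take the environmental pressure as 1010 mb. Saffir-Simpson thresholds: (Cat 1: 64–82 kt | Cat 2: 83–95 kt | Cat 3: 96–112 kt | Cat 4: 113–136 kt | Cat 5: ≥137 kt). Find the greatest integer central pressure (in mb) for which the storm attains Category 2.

943 mb

Category 2 begins at V = 83 kt.
Required ΔP = (83/5.9)^(1/0.629) = 14.068^1.590 ≈ 66.91 mb.
P_c ≤ 1010 − 66.91 = 943.09, so the highest integer P_c is 943 mb.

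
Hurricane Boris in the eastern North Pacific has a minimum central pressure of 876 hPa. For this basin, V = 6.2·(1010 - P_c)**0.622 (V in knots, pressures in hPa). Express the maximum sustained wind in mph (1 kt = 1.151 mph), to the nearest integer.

ΔP = 1010 − 876 = 134 hPa.
V ≈ 6.2 × 134^0.622 = 6.2 × 21.041 ≈ 130.452 kt.
130.452 × 1.151 ≈ 150.15 mph → 150 mph.

150 mph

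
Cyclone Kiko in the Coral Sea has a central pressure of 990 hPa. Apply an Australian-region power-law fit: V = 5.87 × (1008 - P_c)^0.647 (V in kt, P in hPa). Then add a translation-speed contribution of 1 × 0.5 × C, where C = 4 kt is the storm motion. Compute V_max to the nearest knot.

ΔP = 1008 − 990 = 18 hPa.
18^0.647 ≈ 6.489.
V ≈ 5.87 × 6.489 ≈ 38.1 kt.
Translation term: 1 × 0.5 × 4 = 2 kt.
Corrected V ≈ 40.1 kt → 40 kt.

40 kt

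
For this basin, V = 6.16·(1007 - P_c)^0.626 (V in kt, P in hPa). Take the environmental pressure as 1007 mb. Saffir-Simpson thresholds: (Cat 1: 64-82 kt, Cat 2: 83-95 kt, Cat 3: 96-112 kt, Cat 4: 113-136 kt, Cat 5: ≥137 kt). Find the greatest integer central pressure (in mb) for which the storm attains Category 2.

943 mb

Category 2 begins at V = 83 kt.
Required ΔP = (83/6.16)^(1/0.626) = 13.474^1.597 ≈ 63.72 mb.
P_c ≤ 1007 − 63.72 = 943.28, so the highest integer P_c is 943 mb.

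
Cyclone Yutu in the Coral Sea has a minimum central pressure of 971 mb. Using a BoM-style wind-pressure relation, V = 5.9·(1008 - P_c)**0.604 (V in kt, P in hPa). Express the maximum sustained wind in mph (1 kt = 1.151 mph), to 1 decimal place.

60.1 mph

ΔP = 1008 − 971 = 37 mb.
V ≈ 5.9 × 37^0.604 = 5.9 × 8.855 ≈ 52.245 kt.
52.245 × 1.151 ≈ 60.13 mph → 60.1 mph.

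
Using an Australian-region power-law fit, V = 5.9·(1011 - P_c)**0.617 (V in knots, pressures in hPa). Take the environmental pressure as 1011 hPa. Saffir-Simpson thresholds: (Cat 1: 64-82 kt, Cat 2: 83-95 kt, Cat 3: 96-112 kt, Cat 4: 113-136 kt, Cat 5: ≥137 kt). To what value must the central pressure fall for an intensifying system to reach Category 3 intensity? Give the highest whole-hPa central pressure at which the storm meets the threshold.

919 hPa

Category 3 begins at V = 96 kt.
Required ΔP = (96/5.9)^(1/0.617) = 16.271^1.621 ≈ 91.92 hPa.
P_c ≤ 1011 − 91.92 = 919.08, so the highest integer P_c is 919 hPa.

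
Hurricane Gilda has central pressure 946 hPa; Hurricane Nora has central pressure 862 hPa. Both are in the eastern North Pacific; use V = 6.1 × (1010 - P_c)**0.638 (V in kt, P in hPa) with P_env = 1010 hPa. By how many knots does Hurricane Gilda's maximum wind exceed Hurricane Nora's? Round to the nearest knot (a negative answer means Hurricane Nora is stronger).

-61 kt

Hurricane Gilda: ΔP = 64; V ≈ 6.1 × 64^0.638 ≈ 86.63 kt.
Hurricane Nora: ΔP = 148; V ≈ 6.1 × 148^0.638 ≈ 147.90 kt.
Difference ≈ 86.63 − 147.90 = -61.27 → -61 kt.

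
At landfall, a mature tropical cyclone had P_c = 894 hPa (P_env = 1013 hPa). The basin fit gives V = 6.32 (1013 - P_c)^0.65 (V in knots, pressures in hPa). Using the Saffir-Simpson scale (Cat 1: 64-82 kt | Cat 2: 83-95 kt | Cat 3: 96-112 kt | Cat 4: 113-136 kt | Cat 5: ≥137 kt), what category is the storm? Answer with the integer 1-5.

5

ΔP = 1013 − 894 = 119 hPa.
V ≈ 6.32 × 119^0.65 = 6.32 × 22.34 ≈ 141 kt.
141 kt falls in the Category 5 band.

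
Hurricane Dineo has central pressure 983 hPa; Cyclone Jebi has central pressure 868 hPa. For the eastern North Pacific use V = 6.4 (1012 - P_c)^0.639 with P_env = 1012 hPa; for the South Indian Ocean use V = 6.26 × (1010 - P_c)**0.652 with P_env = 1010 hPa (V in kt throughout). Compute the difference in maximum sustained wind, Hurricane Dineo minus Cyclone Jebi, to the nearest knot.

Hurricane Dineo: ΔP = 29; V ≈ 6.4 × 29^0.639 ≈ 55.04 kt.
Cyclone Jebi: ΔP = 142; V ≈ 6.26 × 142^0.652 ≈ 158.44 kt.
Difference ≈ 55.04 − 158.44 = -103.40 → -103 kt.

-103 kt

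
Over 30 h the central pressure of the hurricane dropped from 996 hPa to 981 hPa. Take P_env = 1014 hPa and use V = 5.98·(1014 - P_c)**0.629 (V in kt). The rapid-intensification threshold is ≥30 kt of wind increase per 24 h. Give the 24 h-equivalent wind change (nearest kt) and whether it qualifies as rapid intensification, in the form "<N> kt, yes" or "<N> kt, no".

V₁: ΔP = 18, V ≈ 5.98 × 18^0.629 ≈ 36.84 kt.
V₂: ΔP = 33, V ≈ 5.98 × 33^0.629 ≈ 53.93 kt.
ΔV over 30 h = 17.09 kt → 24 h equivalent = 17.09 × 24/30 ≈ 13.67 kt.
14 kt < 30 kt ⇒ not rapid intensification.

14 kt, no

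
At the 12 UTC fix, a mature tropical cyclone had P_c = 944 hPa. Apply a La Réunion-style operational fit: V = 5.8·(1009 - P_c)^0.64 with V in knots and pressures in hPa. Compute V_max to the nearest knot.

84 kt

ΔP = 1009 − 944 = 65 hPa.
65^0.64 ≈ 14.463.
V ≈ 5.8 × 14.463 ≈ 83.9 kt.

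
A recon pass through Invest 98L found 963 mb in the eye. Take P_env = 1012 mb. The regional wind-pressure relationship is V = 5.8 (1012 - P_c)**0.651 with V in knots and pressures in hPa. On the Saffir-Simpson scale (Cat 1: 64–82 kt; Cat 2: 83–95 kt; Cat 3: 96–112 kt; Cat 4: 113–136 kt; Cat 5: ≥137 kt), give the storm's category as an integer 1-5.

1

ΔP = 1012 − 963 = 49 mb.
V ≈ 5.8 × 49^0.651 = 5.8 × 12.60 ≈ 73 kt.
73 kt falls in the Category 1 band.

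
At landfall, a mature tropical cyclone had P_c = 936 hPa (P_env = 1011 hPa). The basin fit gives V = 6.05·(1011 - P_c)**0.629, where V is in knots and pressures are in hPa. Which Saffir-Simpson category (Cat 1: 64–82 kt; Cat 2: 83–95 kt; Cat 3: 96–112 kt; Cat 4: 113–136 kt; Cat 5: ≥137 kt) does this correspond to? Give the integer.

2

ΔP = 1011 − 936 = 75 hPa.
V ≈ 6.05 × 75^0.629 = 6.05 × 15.12 ≈ 91 kt.
91 kt falls in the Category 2 band.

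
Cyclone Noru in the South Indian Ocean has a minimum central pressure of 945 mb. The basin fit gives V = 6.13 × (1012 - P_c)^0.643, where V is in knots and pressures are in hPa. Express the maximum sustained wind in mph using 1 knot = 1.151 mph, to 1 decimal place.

105.4 mph

ΔP = 1012 − 945 = 67 mb.
V ≈ 6.13 × 67^0.643 = 6.13 × 14.934 ≈ 91.543 kt.
91.543 × 1.151 ≈ 105.37 mph → 105.4 mph.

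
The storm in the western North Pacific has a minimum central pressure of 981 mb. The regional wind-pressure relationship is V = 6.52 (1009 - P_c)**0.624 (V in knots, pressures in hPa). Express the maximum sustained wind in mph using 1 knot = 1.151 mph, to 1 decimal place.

60.0 mph

ΔP = 1009 − 981 = 28 mb.
V ≈ 6.52 × 28^0.624 = 6.52 × 7.999 ≈ 52.152 kt.
52.152 × 1.151 ≈ 60.03 mph → 60.0 mph.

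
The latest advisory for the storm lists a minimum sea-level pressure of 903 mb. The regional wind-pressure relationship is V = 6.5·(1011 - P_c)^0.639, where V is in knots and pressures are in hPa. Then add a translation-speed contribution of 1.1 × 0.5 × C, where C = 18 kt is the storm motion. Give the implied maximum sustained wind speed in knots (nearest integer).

ΔP = 1011 − 903 = 108 mb.
108^0.639 ≈ 19.923.
V ≈ 6.5 × 19.923 ≈ 129.5 kt.
Translation term: 1.1 × 0.5 × 18 = 9.9 kt.
Corrected V ≈ 139.4 kt → 139 kt.

139 kt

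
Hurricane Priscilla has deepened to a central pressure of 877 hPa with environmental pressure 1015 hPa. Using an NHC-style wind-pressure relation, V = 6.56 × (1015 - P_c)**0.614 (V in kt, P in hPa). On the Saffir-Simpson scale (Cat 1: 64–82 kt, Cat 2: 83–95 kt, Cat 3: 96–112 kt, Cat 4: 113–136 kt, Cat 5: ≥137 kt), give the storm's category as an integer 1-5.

ΔP = 1015 − 877 = 138 hPa.
V ≈ 6.56 × 138^0.614 = 6.56 × 20.60 ≈ 135 kt.
135 kt falls in the Category 4 band.

4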